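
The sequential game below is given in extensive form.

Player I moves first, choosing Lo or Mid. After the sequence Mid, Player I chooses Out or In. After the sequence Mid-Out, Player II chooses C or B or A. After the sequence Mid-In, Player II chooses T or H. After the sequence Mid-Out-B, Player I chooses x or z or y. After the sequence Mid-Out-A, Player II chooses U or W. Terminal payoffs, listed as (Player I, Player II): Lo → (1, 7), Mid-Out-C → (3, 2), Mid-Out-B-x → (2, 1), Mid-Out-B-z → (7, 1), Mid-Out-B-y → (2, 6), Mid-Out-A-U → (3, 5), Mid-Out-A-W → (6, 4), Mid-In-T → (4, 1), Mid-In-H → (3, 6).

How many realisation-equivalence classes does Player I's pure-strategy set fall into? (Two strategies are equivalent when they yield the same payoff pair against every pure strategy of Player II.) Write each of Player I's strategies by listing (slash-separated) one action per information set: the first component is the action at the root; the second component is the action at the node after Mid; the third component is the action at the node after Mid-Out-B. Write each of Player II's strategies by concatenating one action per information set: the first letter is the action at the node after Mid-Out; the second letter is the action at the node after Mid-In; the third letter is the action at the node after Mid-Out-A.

Player I has 12 pure strategies: Lo/Out/x, Lo/Out/z, Lo/Out/y, Lo/In/x, Lo/In/z, Lo/In/y, Mid/Out/x, Mid/Out/z, Mid/Out/y, Mid/In/x, Mid/In/z, Mid/In/y. Columns: CTU, CTW, CHU, CHW, BTU, BTW, BHU, BHW, ATU, ATW, AHU, AHW.
{Lo/Out/x, Lo/Out/z, Lo/Out/y, Lo/In/x, Lo/In/z, Lo/In/y} → row (1,7) (1,7) (1,7) (1,7) (1,7) (1,7) (1,7) (1,7) (1,7) (1,7) (1,7) (1,7)
{Mid/Out/x} → row (3,2) (3,2) (3,2) (3,2) (2,1) (2,1) (2,1) (2,1) (3,5) (6,4) (3,5) (6,4)
{Mid/Out/z} → row (3,2) (3,2) (3,2) (3,2) (7,1) (7,1) (7,1) (7,1) (3,5) (6,4) (3,5) (6,4)
{Mid/Out/y} → row (3,2) (3,2) (3,2) (3,2) (2,6) (2,6) (2,6) (2,6) (3,5) (6,4) (3,5) (6,4)
{Mid/In/x, Mid/In/z, Mid/In/y} → row (4,1) (4,1) (3,6) (3,6) (4,1) (4,1) (3,6) (3,6) (4,1) (4,1) (3,6) (3,6)
That's 5 distinct rows out of 12 strategies.

5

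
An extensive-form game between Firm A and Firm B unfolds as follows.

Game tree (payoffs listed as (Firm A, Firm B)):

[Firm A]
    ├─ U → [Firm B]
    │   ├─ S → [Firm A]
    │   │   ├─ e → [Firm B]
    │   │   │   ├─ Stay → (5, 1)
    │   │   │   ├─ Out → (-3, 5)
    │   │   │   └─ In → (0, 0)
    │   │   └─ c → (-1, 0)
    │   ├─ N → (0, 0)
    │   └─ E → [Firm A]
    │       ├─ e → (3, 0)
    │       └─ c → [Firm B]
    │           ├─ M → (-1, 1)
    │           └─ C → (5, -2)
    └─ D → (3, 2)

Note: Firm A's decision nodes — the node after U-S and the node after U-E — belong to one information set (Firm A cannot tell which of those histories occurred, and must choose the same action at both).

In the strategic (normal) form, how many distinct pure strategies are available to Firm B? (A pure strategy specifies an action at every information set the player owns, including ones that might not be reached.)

18

Firm B owns the node after U with actions {S, N, E} — three choices.
Firm B owns the node after U-S-e with actions {Stay, Out, In} — three choices.
Firm B owns the node after U-E-c with actions {M, C} — two choices.
A pure strategy fixes one action at each information set independently, so the count is the product 3 × 3 × 2 = 18.
(For reference, Firm A has 4 pure strategies, giving a 18×4 normal-form matrix.)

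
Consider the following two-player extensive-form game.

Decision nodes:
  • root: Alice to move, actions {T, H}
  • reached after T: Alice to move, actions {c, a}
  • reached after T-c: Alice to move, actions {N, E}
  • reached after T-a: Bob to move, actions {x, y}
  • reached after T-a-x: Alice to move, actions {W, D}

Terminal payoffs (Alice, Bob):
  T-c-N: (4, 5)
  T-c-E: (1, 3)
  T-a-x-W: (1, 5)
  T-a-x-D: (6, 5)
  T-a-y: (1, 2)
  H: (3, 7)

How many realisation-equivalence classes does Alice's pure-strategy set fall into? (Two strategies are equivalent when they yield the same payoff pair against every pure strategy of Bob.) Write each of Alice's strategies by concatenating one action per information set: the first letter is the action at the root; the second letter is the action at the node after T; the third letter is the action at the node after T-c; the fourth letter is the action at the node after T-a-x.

5

Alice has 16 pure strategies: TcNW, TcND, TcEW, TcED, TaNW, TaND, TaEW, TaED, HcNW, HcND, HcEW, HcED, HaNW, HaND, HaEW, HaED. Columns: x, y.
{TcNW, TcND} → row (4,5) (4,5)
{TcEW, TcED} → row (1,3) (1,3)
{TaNW, TaEW} → row (1,5) (1,2)
{TaND, TaED} → row (6,5) (1,2)
{HcNW, HcND, HcEW, HcED, HaNW, HaND, HaEW, HaED} → row (3,7) (3,7)
That's 5 distinct rows out of 16 strategies.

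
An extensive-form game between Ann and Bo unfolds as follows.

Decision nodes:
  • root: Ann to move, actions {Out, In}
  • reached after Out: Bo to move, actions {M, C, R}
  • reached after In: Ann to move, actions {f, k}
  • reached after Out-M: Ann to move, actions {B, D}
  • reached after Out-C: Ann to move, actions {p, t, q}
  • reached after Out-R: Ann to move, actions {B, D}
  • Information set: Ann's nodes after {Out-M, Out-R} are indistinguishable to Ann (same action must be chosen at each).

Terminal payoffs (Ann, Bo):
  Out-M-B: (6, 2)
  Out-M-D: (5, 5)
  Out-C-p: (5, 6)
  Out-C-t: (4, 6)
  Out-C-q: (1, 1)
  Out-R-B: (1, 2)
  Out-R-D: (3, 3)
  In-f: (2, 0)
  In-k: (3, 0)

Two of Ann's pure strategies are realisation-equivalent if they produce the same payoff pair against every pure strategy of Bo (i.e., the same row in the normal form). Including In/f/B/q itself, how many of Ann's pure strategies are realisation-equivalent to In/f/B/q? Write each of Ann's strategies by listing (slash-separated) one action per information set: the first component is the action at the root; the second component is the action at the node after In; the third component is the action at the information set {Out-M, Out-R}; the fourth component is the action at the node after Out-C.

6

Row for In/f/B/q (columns M, C, R): (2,0) (2,0) (2,0).
Under In/f/B/q, Ann's choice at the information set {Out-M, Out-R} and at the node after Out-C can never be reached regardless of what Bo does, so varying those choices leaves every outcome unchanged.
Holding the reachable choices fixed and varying the unreachable ones freely already gives 2 × 3 = 6 equivalent strategies.
No other strategy reproduces this row, so those 6 are the full class: In/f/B/p, In/f/B/t, In/f/B/q, In/f/D/p, In/f/D/t, In/f/D/q.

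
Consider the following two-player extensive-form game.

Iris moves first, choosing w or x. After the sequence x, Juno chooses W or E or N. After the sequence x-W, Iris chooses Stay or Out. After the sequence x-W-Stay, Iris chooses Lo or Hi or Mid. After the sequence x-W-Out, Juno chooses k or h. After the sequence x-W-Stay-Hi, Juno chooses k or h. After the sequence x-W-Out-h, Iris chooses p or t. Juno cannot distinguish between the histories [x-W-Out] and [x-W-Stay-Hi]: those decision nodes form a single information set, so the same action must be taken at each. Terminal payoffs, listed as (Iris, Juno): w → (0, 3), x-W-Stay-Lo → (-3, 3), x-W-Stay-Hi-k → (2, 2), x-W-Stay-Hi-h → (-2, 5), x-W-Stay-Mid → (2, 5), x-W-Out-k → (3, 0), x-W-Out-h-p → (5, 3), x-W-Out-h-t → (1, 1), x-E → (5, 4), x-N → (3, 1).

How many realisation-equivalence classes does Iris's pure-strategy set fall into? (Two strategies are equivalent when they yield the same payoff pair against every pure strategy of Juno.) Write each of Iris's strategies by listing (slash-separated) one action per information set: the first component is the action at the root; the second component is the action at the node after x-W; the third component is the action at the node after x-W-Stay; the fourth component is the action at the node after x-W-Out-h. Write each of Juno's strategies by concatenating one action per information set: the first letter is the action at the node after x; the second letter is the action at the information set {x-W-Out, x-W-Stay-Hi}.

Iris has 24 pure strategies: w/Stay/Lo/p, w/Stay/Lo/t, w/Stay/Hi/p, w/Stay/Hi/t, w/Stay/Mid/p, w/Stay/Mid/t, w/Out/Lo/p, w/Out/Lo/t, w/Out/Hi/p, w/Out/Hi/t, w/Out/Mid/p, w/Out/Mid/t, x/Stay/Lo/p, x/Stay/Lo/t, x/Stay/Hi/p, x/Stay/Hi/t, x/Stay/Mid/p, x/Stay/Mid/t, x/Out/Lo/p, x/Out/Lo/t, x/Out/Hi/p, x/Out/Hi/t, x/Out/Mid/p, x/Out/Mid/t. Columns: Wk, Wh, Ek, Eh, Nk, Nh.
{w/Stay/Lo/p, w/Stay/Lo/t, w/Stay/Hi/p, w/Stay/Hi/t, w/Stay/Mid/p, w/Stay/Mid/t, w/Out/Lo/p, w/Out/Lo/t, w/Out/Hi/p, w/Out/Hi/t, w/Out/Mid/p, w/Out/Mid/t} → row (0,3) (0,3) (0,3) (0,3) (0,3) (0,3)
{x/Stay/Lo/p, x/Stay/Lo/t} → row (-3,3) (-3,3) (5,4) (5,4) (3,1) (3,1)
{x/Stay/Hi/p, x/Stay/Hi/t} → row (2,2) (-2,5) (5,4) (5,4) (3,1) (3,1)
{x/Stay/Mid/p, x/Stay/Mid/t} → row (2,5) (2,5) (5,4) (5,4) (3,1) (3,1)
{x/Out/Lo/p, x/Out/Hi/p, x/Out/Mid/p} → row (3,0) (5,3) (5,4) (5,4) (3,1) (3,1)
{x/Out/Lo/t, x/Out/Hi/t, x/Out/Mid/t} → row (3,0) (1,1) (5,4) (5,4) (3,1) (3,1)
That's 6 distinct rows out of 24 strategies.

6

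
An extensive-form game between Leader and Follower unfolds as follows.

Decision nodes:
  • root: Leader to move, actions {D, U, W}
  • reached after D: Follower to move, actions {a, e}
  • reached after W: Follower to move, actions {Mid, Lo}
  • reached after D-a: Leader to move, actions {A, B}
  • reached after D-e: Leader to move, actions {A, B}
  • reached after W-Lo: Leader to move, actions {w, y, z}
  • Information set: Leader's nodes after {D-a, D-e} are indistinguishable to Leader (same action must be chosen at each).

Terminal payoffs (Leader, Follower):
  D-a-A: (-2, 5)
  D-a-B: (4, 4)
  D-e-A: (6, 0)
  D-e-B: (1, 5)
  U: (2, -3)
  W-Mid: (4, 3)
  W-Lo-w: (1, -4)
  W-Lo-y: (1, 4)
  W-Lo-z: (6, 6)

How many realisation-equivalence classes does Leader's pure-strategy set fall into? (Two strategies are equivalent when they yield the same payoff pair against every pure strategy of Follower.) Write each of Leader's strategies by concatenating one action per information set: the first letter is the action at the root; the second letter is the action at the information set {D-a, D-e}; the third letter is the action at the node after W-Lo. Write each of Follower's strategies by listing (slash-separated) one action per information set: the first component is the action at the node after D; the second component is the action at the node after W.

Leader has 18 pure strategies: DAw, DAy, DAz, DBw, DBy, DBz, UAw, UAy, UAz, UBw, UBy, UBz, WAw, WAy, WAz, WBw, WBy, WBz. Columns: a/Mid, a/Lo, e/Mid, e/Lo.
{DAw, DAy, DAz} → row (-2,5) (-2,5) (6,0) (6,0)
{DBw, DBy, DBz} → row (4,4) (4,4) (1,5) (1,5)
{UAw, UAy, UAz, UBw, UBy, UBz} → row (2,-3) (2,-3) (2,-3) (2,-3)
{WAw, WBw} → row (4,3) (1,-4) (4,3) (1,-4)
{WAy, WBy} → row (4,3) (1,4) (4,3) (1,4)
{WAz, WBz} → row (4,3) (6,6) (4,3) (6,6)
That's 6 distinct rows out of 18 strategies.

6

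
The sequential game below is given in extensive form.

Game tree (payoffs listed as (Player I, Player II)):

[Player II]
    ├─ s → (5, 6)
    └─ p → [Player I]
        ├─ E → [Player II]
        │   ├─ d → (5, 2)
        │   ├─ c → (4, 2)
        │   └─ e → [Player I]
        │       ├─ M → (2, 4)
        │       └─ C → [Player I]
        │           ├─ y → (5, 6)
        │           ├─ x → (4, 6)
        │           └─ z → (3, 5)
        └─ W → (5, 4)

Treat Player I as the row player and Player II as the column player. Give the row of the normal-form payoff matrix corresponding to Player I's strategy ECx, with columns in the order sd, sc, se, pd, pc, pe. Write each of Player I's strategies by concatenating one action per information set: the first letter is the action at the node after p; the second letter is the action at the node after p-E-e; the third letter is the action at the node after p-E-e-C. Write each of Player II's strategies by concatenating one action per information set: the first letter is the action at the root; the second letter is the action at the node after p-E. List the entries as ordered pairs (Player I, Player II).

(5,6) (5,6) (5,6) (5,2) (4,2) (4,6)

vs sd: Player II plays s → (5, 6)
vs sc: Player II plays s → (5, 6)
vs se: Player II plays s → (5, 6)
vs pd: Player II plays p → Player I plays E at [p] → Player II plays d at [p-E] → (5, 2)
vs pc: Player II plays p → Player I plays E at [p] → Player II plays c at [p-E] → (4, 2)
vs pe: Player II plays p → Player I plays E at [p] → Player II plays e at [p-E] → Player I plays C at [p-E-e] → Player I plays x at [p-E-e-C] → (4, 6)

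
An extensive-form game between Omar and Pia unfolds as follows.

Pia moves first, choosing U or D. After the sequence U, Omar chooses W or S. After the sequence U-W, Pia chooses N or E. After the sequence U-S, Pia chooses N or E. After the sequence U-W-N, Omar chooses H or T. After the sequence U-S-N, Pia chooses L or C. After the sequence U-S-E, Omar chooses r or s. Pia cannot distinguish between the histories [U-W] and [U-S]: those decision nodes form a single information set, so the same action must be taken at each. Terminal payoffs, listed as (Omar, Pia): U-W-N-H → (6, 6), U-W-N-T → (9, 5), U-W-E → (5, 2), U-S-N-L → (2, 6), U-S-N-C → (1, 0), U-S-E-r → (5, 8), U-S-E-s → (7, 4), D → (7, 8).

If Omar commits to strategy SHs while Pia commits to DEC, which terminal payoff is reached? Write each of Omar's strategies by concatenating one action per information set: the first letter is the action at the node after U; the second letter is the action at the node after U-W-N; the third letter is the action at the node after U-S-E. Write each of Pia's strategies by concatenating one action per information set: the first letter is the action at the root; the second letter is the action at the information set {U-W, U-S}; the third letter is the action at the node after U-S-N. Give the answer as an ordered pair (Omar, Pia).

(7, 8)

Trace the play path from the root:
  Pia plays D
→ terminal payoff (7, 8).
(Omar's choice at the node after U is never reached on this path, so it doesn't affect the outcome.)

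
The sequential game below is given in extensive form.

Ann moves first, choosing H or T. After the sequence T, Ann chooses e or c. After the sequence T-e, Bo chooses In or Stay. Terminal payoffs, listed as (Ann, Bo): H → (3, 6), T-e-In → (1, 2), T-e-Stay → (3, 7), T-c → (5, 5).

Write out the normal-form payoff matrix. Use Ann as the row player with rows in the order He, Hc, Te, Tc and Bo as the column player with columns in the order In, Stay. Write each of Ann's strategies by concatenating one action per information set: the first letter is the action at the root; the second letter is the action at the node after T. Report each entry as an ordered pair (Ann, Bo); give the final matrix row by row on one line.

He: (3,6) (3,6) | Hc: (3,6) (3,6) | Te: (1,2) (3,7) | Tc: (5,5) (5,5)

           In     Stay
  He    (3,6)    (3,6)
  Hc    (3,6)    (3,6)
  Te    (1,2)    (3,7)
  Tc    (5,5)    (5,5)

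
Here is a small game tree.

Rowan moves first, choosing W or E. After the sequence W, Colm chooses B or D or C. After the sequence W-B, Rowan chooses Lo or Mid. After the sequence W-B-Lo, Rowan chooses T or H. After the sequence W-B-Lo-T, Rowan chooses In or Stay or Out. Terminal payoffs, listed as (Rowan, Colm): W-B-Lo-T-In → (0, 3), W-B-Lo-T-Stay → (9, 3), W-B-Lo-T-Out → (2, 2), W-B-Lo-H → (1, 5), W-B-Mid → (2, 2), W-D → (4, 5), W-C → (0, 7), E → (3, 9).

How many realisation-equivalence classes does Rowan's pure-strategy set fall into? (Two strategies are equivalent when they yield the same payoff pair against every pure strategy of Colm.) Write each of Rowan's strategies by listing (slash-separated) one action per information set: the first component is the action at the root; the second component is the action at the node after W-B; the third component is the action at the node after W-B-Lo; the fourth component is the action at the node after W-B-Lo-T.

5

Rowan has 24 pure strategies: W/Lo/T/In, W/Lo/T/Stay, W/Lo/T/Out, W/Lo/H/In, W/Lo/H/Stay, W/Lo/H/Out, W/Mid/T/In, W/Mid/T/Stay, W/Mid/T/Out, W/Mid/H/In, W/Mid/H/Stay, W/Mid/H/Out, E/Lo/T/In, E/Lo/T/Stay, E/Lo/T/Out, E/Lo/H/In, E/Lo/H/Stay, E/Lo/H/Out, E/Mid/T/In, E/Mid/T/Stay, E/Mid/T/Out, E/Mid/H/In, E/Mid/H/Stay, E/Mid/H/Out. Columns: B, D, C.
{W/Lo/T/In} → row (0,3) (4,5) (0,7)
{W/Lo/T/Stay} → row (9,3) (4,5) (0,7)
{W/Lo/T/Out, W/Mid/T/In, W/Mid/T/Stay, W/Mid/T/Out, W/Mid/H/In, W/Mid/H/Stay, W/Mid/H/Out} → row (2,2) (4,5) (0,7)
{W/Lo/H/In, W/Lo/H/Stay, W/Lo/H/Out} → row (1,5) (4,5) (0,7)
{E/Lo/T/In, E/Lo/T/Stay, E/Lo/T/Out, E/Lo/H/In, E/Lo/H/Stay, E/Lo/H/Out, E/Mid/T/In, E/Mid/T/Stay, E/Mid/T/Out, E/Mid/H/In, E/Mid/H/Stay, E/Mid/H/Out} → row (3,9) (3,9) (3,9)
That's 5 distinct rows out of 24 strategies.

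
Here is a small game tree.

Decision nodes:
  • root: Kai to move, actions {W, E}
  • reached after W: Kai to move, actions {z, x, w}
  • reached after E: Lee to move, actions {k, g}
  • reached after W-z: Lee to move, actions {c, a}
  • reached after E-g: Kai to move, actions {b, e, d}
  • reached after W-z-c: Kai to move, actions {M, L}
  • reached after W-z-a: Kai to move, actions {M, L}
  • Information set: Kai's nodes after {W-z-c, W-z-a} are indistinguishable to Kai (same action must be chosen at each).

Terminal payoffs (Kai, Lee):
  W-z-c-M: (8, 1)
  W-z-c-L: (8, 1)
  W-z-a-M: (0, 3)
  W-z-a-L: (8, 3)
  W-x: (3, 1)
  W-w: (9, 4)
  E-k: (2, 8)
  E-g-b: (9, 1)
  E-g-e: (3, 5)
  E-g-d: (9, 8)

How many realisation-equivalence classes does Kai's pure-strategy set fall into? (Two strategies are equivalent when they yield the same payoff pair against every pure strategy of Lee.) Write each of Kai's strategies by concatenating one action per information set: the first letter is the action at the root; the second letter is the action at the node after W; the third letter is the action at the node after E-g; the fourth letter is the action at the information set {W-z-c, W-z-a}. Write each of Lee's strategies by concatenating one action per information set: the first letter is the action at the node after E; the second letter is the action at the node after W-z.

Kai has 36 pure strategies: WzbM, WzbL, WzeM, WzeL, WzdM, WzdL, WxbM, WxbL, WxeM, WxeL, WxdM, WxdL, WwbM, WwbL, WweM, WweL, WwdM, WwdL, EzbM, EzbL, EzeM, EzeL, EzdM, EzdL, ExbM, ExbL, ExeM, ExeL, ExdM, ExdL, EwbM, EwbL, EweM, EweL, EwdM, EwdL. Columns: kc, ka, gc, ga.
{WzbM, WzeM, WzdM} → row (8,1) (0,3) (8,1) (0,3)
{WzbL, WzeL, WzdL} → row (8,1) (8,3) (8,1) (8,3)
{WxbM, WxbL, WxeM, WxeL, WxdM, WxdL} → row (3,1) (3,1) (3,1) (3,1)
{WwbM, WwbL, WweM, WweL, WwdM, WwdL} → row (9,4) (9,4) (9,4) (9,4)
{EzbM, EzbL, ExbM, ExbL, EwbM, EwbL} → row (2,8) (2,8) (9,1) (9,1)
{EzeM, EzeL, ExeM, ExeL, EweM, EweL} → row (2,8) (2,8) (3,5) (3,5)
{EzdM, EzdL, ExdM, ExdL, EwdM, EwdL} → row (2,8) (2,8) (9,8) (9,8)
That's 7 distinct rows out of 36 strategies.

7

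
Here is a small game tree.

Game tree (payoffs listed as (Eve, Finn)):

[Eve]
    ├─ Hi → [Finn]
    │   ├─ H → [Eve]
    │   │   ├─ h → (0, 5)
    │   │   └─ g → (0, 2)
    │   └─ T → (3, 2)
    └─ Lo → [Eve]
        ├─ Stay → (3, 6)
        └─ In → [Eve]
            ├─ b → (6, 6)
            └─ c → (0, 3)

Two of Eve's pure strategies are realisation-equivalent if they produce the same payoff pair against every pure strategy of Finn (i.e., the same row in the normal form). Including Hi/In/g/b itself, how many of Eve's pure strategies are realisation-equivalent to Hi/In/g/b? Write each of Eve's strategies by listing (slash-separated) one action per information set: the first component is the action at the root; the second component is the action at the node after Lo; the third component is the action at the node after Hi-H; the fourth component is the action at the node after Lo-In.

Row for Hi/In/g/b (columns H, T): (0,2) (3,2).
Under Hi/In/g/b, Eve's choice at the node after Lo and at the node after Lo-In can never be reached regardless of what Finn does, so varying those choices leaves every outcome unchanged.
Holding the reachable choices fixed and varying the unreachable ones freely already gives 2 × 2 = 4 equivalent strategies.
No other strategy reproduces this row, so those 4 are the full class: Hi/Stay/g/b, Hi/Stay/g/c, Hi/In/g/b, Hi/In/g/c.

4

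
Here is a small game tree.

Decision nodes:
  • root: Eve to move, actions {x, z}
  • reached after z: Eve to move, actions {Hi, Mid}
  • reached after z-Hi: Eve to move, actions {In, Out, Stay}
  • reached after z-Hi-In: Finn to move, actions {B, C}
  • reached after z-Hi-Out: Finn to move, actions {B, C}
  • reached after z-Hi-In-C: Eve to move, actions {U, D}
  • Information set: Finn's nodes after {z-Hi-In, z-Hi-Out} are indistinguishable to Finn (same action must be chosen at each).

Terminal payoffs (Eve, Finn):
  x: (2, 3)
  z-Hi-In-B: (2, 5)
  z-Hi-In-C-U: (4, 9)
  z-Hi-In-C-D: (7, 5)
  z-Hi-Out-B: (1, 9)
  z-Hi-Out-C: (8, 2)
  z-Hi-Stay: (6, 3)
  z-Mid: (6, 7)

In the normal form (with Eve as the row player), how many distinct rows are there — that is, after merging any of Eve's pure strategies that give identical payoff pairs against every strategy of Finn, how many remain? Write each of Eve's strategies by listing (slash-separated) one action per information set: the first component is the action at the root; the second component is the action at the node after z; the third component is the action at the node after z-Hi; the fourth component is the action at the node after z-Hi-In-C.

6

Eve has 24 pure strategies: x/Hi/In/U, x/Hi/In/D, x/Hi/Out/U, x/Hi/Out/D, x/Hi/Stay/U, x/Hi/Stay/D, x/Mid/In/U, x/Mid/In/D, x/Mid/Out/U, x/Mid/Out/D, x/Mid/Stay/U, x/Mid/Stay/D, z/Hi/In/U, z/Hi/In/D, z/Hi/Out/U, z/Hi/Out/D, z/Hi/Stay/U, z/Hi/Stay/D, z/Mid/In/U, z/Mid/In/D, z/Mid/Out/U, z/Mid/Out/D, z/Mid/Stay/U, z/Mid/Stay/D. Columns: B, C.
{x/Hi/In/U, x/Hi/In/D, x/Hi/Out/U, x/Hi/Out/D, x/Hi/Stay/U, x/Hi/Stay/D, x/Mid/In/U, x/Mid/In/D, x/Mid/Out/U, x/Mid/Out/D, x/Mid/Stay/U, x/Mid/Stay/D} → row (2,3) (2,3)
{z/Hi/In/U} → row (2,5) (4,9)
{z/Hi/In/D} → row (2,5) (7,5)
{z/Hi/Out/U, z/Hi/Out/D} → row (1,9) (8,2)
{z/Hi/Stay/U, z/Hi/Stay/D} → row (6,3) (6,3)
{z/Mid/In/U, z/Mid/In/D, z/Mid/Out/U, z/Mid/Out/D, z/Mid/Stay/U, z/Mid/Stay/D} → row (6,7) (6,7)
That's 6 distinct rows out of 24 strategies.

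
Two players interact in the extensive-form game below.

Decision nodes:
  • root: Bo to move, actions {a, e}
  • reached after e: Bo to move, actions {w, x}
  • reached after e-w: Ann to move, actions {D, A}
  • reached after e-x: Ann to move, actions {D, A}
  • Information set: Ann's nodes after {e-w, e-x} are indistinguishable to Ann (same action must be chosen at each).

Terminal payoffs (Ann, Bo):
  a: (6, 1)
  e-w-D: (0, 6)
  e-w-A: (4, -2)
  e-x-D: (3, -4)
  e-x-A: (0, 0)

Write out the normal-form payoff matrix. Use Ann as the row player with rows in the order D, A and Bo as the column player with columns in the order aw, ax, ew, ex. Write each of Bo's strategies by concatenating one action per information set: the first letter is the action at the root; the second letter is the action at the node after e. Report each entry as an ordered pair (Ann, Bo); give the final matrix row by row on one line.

D: (6,1) (6,1) (0,6) (3,-4) | A: (6,1) (6,1) (4,-2) (0,0)

           aw       ax       ew       ex
   D    (6,1)    (6,1)    (0,6)   (3,-4)
   A    (6,1)    (6,1)   (4,-2)    (0,0)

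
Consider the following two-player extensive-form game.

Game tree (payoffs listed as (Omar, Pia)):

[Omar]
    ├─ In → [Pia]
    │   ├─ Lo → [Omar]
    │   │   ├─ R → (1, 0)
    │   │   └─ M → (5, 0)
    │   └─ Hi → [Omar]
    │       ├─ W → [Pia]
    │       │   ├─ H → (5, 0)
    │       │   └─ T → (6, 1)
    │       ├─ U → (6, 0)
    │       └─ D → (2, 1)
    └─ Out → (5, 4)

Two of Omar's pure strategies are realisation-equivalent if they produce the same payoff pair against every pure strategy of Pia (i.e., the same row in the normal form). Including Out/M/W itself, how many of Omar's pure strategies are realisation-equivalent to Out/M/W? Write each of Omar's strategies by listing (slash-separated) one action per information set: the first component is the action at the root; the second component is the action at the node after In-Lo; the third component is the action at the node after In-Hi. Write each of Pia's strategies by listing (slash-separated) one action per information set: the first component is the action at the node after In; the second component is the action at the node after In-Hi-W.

6

Row for Out/M/W (columns Lo/H, Lo/T, Hi/H, Hi/T): (5,4) (5,4) (5,4) (5,4).
Under Out/M/W, Omar's choice at the node after In-Lo and at the node after In-Hi can never be reached regardless of what Pia does, so varying those choices leaves every outcome unchanged.
Holding the reachable choices fixed and varying the unreachable ones freely already gives 2 × 3 = 6 equivalent strategies.
No other strategy reproduces this row, so those 6 are the full class: Out/R/W, Out/R/U, Out/R/D, Out/M/W, Out/M/U, Out/M/D.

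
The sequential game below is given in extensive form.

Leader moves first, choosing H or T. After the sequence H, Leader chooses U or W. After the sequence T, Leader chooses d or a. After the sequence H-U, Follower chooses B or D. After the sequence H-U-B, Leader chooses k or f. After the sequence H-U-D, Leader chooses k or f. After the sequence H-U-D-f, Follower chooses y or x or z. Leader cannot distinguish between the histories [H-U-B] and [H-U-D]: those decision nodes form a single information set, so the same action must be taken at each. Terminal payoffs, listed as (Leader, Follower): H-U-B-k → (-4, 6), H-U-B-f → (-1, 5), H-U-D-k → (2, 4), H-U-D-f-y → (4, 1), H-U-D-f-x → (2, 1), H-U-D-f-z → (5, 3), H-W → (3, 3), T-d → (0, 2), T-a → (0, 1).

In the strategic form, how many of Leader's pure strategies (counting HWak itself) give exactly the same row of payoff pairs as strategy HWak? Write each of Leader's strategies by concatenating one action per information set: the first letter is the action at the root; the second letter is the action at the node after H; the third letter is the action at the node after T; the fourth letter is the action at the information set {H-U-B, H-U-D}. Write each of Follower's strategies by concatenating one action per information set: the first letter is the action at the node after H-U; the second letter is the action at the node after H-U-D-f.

4

Row for HWak (columns By, Bx, Bz, Dy, Dx, Dz): (3,3) (3,3) (3,3) (3,3) (3,3) (3,3).
Under HWak, Leader's choice at the node after T and at the information set {H-U-B, H-U-D} can never be reached regardless of what Follower does, so varying those choices leaves every outcome unchanged.
Holding the reachable choices fixed and varying the unreachable ones freely already gives 2 × 2 = 4 equivalent strategies.
No other strategy reproduces this row, so those 4 are the full class: HWdk, HWdf, HWak, HWaf.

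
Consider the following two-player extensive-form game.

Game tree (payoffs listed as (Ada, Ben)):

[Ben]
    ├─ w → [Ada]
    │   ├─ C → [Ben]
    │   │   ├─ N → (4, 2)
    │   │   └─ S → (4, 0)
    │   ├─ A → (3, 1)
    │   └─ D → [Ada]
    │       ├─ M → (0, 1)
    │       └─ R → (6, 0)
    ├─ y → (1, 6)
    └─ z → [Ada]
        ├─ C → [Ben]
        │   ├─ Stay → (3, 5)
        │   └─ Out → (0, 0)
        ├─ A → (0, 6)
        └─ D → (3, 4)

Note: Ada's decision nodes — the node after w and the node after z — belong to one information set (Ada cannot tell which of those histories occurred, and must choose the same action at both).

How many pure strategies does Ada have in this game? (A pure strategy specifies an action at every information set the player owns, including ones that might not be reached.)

Ada owns the information set {w, z} with actions {C, A, D} — three choices.
Ada owns the node after w-D with actions {M, R} — two choices.
A pure strategy fixes one action at each information set independently, so the count is the product 3 × 2 = 6.
(For reference, Ben has 12 pure strategies, giving a 6×12 normal-form matrix.)

6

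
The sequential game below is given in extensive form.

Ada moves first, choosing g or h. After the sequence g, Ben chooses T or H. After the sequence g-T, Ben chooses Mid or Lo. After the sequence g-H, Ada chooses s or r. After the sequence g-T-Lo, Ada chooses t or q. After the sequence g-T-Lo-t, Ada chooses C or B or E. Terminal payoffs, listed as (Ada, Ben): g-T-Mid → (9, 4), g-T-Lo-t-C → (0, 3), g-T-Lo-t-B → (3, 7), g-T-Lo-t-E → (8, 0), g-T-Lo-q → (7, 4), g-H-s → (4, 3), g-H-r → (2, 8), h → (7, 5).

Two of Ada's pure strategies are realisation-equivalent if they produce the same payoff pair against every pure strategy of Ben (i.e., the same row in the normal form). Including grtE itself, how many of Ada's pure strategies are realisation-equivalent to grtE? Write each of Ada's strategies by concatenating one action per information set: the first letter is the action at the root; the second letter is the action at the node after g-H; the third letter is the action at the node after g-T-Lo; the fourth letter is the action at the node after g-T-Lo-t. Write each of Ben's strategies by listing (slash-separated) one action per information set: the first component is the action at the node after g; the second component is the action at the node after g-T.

Row for grtE (columns T/Mid, T/Lo, H/Mid, H/Lo): (9,4) (8,0) (2,8) (2,8).
Every one of Ada's information sets is on the play path for some reply by Ben when Ada follows grtE.
Changing the action at any of them therefore changes at least one column, so only grtE itself gives this row.

1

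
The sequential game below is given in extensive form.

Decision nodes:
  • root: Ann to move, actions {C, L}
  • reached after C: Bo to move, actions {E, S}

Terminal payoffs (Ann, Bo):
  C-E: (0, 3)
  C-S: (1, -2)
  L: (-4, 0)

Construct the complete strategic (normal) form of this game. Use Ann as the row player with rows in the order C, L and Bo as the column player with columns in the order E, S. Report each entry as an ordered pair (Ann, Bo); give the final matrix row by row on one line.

            E        S
   C    (0,3)   (1,-2)
   L   (-4,0)   (-4,0)

C: (0,3) (1,-2) | L: (-4,0) (-4,0)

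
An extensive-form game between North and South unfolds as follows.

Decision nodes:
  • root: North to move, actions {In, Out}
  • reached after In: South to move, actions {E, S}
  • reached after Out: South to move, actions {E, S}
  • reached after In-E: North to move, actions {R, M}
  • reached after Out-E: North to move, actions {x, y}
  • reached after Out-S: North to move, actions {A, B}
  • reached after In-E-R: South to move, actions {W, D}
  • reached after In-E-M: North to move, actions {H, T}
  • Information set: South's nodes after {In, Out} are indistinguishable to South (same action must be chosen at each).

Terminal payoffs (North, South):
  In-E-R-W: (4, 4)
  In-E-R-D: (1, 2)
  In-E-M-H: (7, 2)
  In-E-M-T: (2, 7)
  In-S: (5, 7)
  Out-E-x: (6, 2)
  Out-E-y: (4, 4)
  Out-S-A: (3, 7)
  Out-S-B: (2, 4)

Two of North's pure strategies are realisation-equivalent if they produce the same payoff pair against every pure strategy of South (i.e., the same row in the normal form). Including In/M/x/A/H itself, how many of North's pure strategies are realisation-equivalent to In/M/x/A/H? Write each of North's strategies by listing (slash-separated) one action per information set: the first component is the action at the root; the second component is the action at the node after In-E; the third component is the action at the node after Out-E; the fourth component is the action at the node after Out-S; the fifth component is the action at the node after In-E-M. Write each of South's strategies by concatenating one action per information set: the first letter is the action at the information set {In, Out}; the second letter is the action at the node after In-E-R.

4

Row for In/M/x/A/H (columns EW, ED, SW, SD): (7,2) (7,2) (5,7) (5,7).
Under In/M/x/A/H, North's choice at the node after Out-E and at the node after Out-S can never be reached regardless of what South does, so varying those choices leaves every outcome unchanged.
Holding the reachable choices fixed and varying the unreachable ones freely already gives 2 × 2 = 4 equivalent strategies.
No other strategy reproduces this row, so those 4 are the full class: In/M/x/A/H, In/M/x/B/H, In/M/y/A/H, In/M/y/B/H.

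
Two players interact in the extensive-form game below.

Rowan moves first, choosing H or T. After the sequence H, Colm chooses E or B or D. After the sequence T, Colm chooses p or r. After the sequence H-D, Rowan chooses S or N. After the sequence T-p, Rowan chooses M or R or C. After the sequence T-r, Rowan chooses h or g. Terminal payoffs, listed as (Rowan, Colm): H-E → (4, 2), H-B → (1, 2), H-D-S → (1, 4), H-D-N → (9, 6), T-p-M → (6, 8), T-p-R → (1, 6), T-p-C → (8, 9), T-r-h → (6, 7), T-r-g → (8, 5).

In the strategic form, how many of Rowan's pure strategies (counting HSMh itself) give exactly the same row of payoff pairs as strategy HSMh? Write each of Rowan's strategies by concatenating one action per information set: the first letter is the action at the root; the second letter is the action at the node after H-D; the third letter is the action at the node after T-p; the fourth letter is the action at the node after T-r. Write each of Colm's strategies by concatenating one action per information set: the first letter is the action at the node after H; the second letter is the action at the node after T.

6

Row for HSMh (columns Ep, Er, Bp, Br, Dp, Dr): (4,2) (4,2) (1,2) (1,2) (1,4) (1,4).
Under HSMh, Rowan's choice at the node after T-p and at the node after T-r can never be reached regardless of what Colm does, so varying those choices leaves every outcome unchanged.
Holding the reachable choices fixed and varying the unreachable ones freely already gives 3 × 2 = 6 equivalent strategies.
No other strategy reproduces this row, so those 6 are the full class: HSMh, HSMg, HSRh, HSRg, HSCh, HSCg.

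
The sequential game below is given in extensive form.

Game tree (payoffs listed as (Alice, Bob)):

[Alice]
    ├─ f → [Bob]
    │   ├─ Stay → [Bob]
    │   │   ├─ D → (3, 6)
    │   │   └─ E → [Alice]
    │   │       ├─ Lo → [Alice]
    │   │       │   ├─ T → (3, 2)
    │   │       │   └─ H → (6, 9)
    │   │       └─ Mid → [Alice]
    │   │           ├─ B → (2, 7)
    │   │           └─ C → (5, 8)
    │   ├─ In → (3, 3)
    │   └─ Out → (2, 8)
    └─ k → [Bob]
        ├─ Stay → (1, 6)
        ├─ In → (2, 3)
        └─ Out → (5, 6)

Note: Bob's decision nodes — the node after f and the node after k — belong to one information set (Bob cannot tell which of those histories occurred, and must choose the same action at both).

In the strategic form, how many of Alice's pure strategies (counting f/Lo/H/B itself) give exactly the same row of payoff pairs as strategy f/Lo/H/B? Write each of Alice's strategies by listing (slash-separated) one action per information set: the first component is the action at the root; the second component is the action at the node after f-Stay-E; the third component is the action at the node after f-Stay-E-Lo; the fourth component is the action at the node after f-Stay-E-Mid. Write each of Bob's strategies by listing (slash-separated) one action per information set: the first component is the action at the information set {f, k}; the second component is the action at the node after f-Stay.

2

Row for f/Lo/H/B (columns Stay/D, Stay/E, In/D, In/E, Out/D, Out/E): (3,6) (6,9) (3,3) (3,3) (2,8) (2,8).
Under f/Lo/H/B, Alice's choice at the node after f-Stay-E-Mid can never be reached regardless of what Bob does, so varying those choices leaves every outcome unchanged.
Holding the reachable choices fixed and varying the unreachable one freely already gives 2 equivalent strategies.
No other strategy reproduces this row, so those 2 are the full class: f/Lo/H/B, f/Lo/H/C.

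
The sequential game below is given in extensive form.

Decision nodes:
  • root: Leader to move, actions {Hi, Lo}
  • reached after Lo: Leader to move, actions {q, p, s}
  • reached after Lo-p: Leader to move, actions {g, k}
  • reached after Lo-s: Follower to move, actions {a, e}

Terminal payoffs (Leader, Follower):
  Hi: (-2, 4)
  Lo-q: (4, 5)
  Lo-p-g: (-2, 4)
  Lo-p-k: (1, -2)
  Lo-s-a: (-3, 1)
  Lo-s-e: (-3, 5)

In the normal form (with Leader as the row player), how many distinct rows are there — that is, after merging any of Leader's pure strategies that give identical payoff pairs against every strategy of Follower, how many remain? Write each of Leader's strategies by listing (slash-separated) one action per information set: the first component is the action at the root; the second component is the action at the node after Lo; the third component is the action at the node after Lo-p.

4

Leader has 12 pure strategies: Hi/q/g, Hi/q/k, Hi/p/g, Hi/p/k, Hi/s/g, Hi/s/k, Lo/q/g, Lo/q/k, Lo/p/g, Lo/p/k, Lo/s/g, Lo/s/k. Columns: a, e.
{Hi/q/g, Hi/q/k, Hi/p/g, Hi/p/k, Hi/s/g, Hi/s/k, Lo/p/g} → row (-2,4) (-2,4)
{Lo/q/g, Lo/q/k} → row (4,5) (4,5)
{Lo/p/k} → row (1,-2) (1,-2)
{Lo/s/g, Lo/s/k} → row (-3,1) (-3,5)
That's 4 distinct rows out of 12 strategies.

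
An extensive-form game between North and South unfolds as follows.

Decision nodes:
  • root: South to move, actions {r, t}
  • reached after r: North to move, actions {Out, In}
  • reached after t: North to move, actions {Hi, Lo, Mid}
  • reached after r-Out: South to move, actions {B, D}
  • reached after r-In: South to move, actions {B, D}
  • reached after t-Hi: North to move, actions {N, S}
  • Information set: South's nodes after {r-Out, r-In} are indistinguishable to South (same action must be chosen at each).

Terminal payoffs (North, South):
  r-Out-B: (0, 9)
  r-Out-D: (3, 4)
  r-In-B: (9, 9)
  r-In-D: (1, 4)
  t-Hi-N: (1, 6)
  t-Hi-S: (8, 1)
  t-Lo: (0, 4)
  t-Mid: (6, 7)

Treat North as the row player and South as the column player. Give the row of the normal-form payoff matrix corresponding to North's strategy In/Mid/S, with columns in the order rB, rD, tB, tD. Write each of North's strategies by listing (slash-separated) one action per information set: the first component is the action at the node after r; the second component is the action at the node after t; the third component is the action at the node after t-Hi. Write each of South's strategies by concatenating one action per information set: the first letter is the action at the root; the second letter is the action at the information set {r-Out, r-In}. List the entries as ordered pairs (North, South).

(9,9) (1,4) (6,7) (6,7)

vs rB: South plays r → North plays In at [r] → South plays B at [r-In] → (9, 9)
vs rD: South plays r → North plays In at [r] → South plays D at [r-In] → (1, 4)
vs tB: South plays t → North plays Mid at [t] → (6, 7)
vs tD: South plays t → North plays Mid at [t] → (6, 7)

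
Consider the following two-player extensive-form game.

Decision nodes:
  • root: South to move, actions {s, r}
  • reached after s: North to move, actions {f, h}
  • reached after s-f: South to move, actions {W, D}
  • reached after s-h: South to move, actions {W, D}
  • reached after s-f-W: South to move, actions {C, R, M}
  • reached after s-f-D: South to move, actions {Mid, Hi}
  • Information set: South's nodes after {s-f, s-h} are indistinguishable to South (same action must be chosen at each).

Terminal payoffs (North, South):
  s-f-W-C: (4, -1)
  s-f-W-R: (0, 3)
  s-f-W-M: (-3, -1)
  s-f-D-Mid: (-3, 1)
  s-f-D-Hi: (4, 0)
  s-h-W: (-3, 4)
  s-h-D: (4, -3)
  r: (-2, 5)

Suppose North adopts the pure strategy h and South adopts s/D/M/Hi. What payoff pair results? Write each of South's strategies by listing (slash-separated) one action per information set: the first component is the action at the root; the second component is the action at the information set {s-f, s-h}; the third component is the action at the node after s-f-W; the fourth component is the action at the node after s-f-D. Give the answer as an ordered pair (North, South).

Trace the play path from the root:
  South plays s
  North plays h at [s]
  South plays D at [s-h]
→ terminal payoff (4, -3).
(South's choice at the node after s-f-W is never reached on this path, so it doesn't affect the outcome.)

(4, -3)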